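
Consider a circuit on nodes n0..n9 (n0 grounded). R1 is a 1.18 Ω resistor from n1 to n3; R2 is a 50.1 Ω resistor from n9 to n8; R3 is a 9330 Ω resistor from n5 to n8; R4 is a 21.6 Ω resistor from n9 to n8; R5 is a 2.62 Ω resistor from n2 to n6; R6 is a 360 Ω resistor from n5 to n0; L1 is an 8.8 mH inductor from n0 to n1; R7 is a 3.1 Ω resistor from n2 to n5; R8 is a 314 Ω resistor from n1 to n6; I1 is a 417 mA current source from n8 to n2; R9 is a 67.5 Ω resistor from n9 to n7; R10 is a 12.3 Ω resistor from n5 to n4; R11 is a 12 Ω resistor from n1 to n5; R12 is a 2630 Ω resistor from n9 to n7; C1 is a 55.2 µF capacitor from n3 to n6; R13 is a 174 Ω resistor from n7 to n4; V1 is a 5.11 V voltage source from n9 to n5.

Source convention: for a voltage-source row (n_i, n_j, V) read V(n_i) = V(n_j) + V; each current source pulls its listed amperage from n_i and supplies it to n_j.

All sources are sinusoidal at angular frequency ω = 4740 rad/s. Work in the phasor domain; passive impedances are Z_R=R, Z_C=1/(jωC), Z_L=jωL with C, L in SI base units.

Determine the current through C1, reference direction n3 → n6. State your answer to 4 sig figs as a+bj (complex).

Element admittances at ω=4740 rad/s:
  Y(R1) = 0.8475+0.000j S between n1,n3
  Y(R2) = 0.01996+0.000j S between n9,n8
  Y(R3) = 0.0001072+0.000j S between n5,n8
  Y(R4) = 0.04630+0.000j S between n9,n8
  Y(R5) = 0.3817+0.000j S between n2,n6
  Y(R6) = 0.002778+0.000j S between n5,n0
  Y(L1) = 0.000-0.02397j S between n0,n1
  Y(R7) = 0.3226+0.000j S between n2,n5
  Y(R8) = 0.003185+0.000j S between n1,n6
  I1: injects 0.417 A into n2 (from n8)
  Y(R9) = 0.01481+0.000j S between n9,n7
  Y(R10) = 0.08130+0.000j S between n5,n4
  Y(R11) = 0.08333+0.000j S between n1,n5
  Y(R12) = 0.0003802+0.000j S between n9,n7
  Y(C1) = 0.000+0.2616j S between n3,n6
  Y(R13) = 0.005747+0.000j S between n7,n4
  V1: constraint V(n9)−V(n5) = 5.11
Assemble and solve the 10×10 MNA system:
  V(n1)=-0.007997+0.09094j  V(n2)=0.3004-0.1109j  V(n3)=0.07047+0.1078j  V(n4)=-0.5356-0.06902j  V(n5)=-0.7849-0.06902j  V(n6)=0.1250-0.1464j  V(n7)=2.991-0.06902j  V(n8)=-1.967-0.06902j  V(n9)=4.325-0.06902j
  i(V1)=-0.4371+0.000j

-0.06650-0.01428j A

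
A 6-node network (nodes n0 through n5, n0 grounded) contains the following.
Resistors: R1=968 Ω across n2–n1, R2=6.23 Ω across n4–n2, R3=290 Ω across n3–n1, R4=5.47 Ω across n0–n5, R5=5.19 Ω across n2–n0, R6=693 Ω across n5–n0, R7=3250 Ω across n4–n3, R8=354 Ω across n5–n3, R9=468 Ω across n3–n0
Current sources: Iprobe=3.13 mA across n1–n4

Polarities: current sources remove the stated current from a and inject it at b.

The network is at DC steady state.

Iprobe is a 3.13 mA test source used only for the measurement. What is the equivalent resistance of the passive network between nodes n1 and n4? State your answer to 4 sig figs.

R_eq = 329.2 Ω

MNA unknowns: 5 node voltages V₁..V_5
R1: Y=0.001033 on G[2,1]
R2: Y=0.1605 on G[4,2]
R3: Y=0.003448 on G[3,1]
R4: Y=0.1828 on G[0,5]
R5: Y=0.1927 on G[2,0]
R6: Y=0.001443 on G[5,0]
R7: Y=0.0003077 on G[4,3]
R8: Y=0.002825 on G[5,3]
R9: Y=0.002137 on G[3,0]
Iprobe: z[1]−=0.00313, z[4]+=0.00313
solve → V1=-1.002, V2=0.01014, V3=-0.3972, V4=0.02882, V5=-0.005997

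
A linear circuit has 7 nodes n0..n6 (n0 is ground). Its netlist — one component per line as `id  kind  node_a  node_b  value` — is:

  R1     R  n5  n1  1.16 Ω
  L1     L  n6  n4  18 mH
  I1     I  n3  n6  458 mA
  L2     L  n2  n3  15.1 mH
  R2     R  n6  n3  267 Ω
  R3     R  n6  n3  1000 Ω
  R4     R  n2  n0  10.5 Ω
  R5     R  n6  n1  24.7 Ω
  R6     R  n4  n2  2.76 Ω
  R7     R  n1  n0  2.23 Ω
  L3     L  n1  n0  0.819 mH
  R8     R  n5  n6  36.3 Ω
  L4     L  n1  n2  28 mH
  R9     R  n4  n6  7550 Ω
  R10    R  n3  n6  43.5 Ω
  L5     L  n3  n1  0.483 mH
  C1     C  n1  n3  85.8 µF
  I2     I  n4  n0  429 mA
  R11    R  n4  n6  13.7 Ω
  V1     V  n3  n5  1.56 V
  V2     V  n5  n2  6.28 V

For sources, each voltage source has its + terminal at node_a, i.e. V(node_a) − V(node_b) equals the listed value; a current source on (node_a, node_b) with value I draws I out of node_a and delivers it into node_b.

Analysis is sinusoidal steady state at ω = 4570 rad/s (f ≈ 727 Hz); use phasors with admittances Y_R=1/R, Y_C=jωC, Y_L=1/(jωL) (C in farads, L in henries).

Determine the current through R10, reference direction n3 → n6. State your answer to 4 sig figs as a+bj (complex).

0.03052-0.009317j A

Element admittances at ω=4570 rad/s:
  Y(R1) = 0.8621+0.000j S between n5,n1
  Y(L1) = 0.000-0.01216j S between n6,n4
  I1: injects 0.458 A into n6 (from n3)
  Y(L2) = 0.000-0.01449j S between n2,n3
  Y(R2) = 0.003745+0.000j S between n6,n3
  Y(R3) = 0.001000+0.000j S between n6,n3
  Y(R4) = 0.09524+0.000j S between n2,n0
  Y(R5) = 0.04049+0.000j S between n6,n1
  Y(R6) = 0.3623+0.000j S between n4,n2
  Y(R7) = 0.4484+0.000j S between n1,n0
  Y(L3) = 0.000-0.2672j S between n1,n0
  Y(R8) = 0.02755+0.000j S between n5,n6
  Y(L4) = 0.000-0.007815j S between n1,n2
  Y(R9) = 0.0001325+0.000j S between n4,n6
  Y(R10) = 0.02299+0.000j S between n3,n6
  Y(L5) = 0.000-0.4530j S between n3,n1
  Y(C1) = 0.000+0.3921j S between n1,n3
  I2: injects 0.429 A into n0 (from n4)
  Y(R11) = 0.07299+0.000j S between n4,n6
  V1: constraint V(n3)−V(n5) = 1.56
  V2: constraint V(n5)−V(n2) = 6.28
Assemble and solve the 8×8 MNA system:
  V(n1)=0.2333+0.1097j  V(n2)=-5.911+0.1382j  V(n3)=1.929+0.1382j  V(n4)=-5.788+0.02788j  V(n5)=0.3691+0.1382j  V(n6)=0.6016+0.5435j
  i(V1)=-0.4966+0.2282j  i(V2)=-0.6072+0.2148j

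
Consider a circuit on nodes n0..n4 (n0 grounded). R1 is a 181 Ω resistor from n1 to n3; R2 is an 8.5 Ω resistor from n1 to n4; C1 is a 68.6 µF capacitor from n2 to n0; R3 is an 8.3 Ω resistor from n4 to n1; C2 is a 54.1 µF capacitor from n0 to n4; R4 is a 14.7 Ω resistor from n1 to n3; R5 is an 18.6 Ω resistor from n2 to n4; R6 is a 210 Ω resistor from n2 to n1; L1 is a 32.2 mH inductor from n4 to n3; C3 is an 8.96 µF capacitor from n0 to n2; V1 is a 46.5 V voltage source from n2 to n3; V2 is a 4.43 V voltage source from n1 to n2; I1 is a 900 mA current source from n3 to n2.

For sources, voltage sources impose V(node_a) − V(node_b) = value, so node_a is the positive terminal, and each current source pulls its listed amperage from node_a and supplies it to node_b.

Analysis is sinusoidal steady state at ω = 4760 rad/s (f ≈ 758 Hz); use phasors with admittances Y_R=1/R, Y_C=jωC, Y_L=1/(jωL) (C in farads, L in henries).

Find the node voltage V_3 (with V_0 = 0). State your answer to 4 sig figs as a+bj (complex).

Apply KCL at each of the 4 non-ground nodes and solve the resulting linear system.
Node n1: branches {R1, R2, R3, R4, R6, V2} → V_1 = 3.069+0.2497j
Node n2: branches {C1, R5, R6, C3, V1, V2, I1} → V_2 = -1.361+0.2497j
Node n3: branches {R1, R4, L1, V1, I1} → V_3 = -47.86+0.2497j
Node n4: branches {R2, R3, C2, R5, L1} → V_4 = 1.951-0.3580j
Source currents: i(V1)=-2.842+0.3250j, i(V2)=-4.033-0.1447j

-47.86+0.2497j V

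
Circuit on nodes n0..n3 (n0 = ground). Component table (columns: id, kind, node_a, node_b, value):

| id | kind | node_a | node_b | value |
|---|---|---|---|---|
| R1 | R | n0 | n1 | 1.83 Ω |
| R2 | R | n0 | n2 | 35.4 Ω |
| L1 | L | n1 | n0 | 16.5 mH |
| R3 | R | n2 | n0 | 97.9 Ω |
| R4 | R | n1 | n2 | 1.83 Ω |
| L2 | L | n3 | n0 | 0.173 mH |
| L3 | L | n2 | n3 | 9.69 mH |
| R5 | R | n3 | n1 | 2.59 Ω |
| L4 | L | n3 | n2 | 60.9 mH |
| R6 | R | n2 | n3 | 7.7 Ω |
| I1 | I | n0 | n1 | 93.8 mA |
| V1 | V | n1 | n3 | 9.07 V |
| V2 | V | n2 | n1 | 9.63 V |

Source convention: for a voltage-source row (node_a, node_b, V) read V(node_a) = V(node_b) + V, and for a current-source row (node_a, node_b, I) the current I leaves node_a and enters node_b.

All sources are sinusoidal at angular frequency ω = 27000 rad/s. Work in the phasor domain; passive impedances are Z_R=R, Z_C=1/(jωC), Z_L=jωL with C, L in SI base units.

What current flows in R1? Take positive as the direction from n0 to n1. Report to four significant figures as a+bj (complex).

Element admittances at ω=27000 rad/s:
  Y(R1) = 0.5464+0.000j S between n0,n1
  Y(R2) = 0.02825+0.000j S between n0,n2
  Y(L1) = 0.000-0.002245j S between n1,n0
  Y(R3) = 0.01021+0.000j S between n2,n0
  Y(R4) = 0.5464+0.000j S between n1,n2
  Y(L2) = 0.000-0.2141j S between n3,n0
  Y(L3) = 0.000-0.003822j S between n2,n3
  Y(R5) = 0.3861+0.000j S between n3,n1
  Y(L4) = 0.000-0.0006082j S between n3,n2
  Y(R6) = 0.1299+0.000j S between n2,n3
  I1: injects 0.0938 A into n1 (from n0)
  V1: constraint V(n1)−V(n3) = 9.07
  V2: constraint V(n2)−V(n1) = 9.63
Assemble and solve the 5×5 MNA system:
  V(n1)=0.6641-3.074j  V(n2)=10.29-3.074j  V(n3)=-8.406-3.074j
  i(V1)=-6.589+1.882j  i(V2)=-8.087+0.2011j

-0.3629+1.680j A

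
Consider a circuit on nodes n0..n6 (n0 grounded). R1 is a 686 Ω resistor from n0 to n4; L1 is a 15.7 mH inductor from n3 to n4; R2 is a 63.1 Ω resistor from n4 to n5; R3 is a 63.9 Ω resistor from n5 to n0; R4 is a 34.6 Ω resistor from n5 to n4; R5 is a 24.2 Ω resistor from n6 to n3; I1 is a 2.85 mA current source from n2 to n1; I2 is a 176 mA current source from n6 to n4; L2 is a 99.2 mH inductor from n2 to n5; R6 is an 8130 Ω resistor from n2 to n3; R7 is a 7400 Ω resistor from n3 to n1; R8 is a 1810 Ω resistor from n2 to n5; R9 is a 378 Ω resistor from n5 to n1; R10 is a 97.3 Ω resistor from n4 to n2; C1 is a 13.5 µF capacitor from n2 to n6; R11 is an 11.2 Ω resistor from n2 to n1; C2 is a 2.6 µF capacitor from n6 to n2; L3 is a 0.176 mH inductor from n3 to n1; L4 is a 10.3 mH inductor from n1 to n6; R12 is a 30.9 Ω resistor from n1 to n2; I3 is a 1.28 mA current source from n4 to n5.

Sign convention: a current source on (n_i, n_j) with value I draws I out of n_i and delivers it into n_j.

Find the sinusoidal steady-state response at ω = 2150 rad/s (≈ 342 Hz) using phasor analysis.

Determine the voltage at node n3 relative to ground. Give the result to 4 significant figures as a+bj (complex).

-1.516-4.235j V

Element admittances at ω=2150 rad/s:
  Y(R1) = 0.001458+0.000j S between n0,n4
  Y(L1) = 0.000-0.02963j S between n3,n4
  Y(R2) = 0.01585+0.000j S between n4,n5
  Y(R3) = 0.01565+0.000j S between n5,n0
  Y(R4) = 0.02890+0.000j S between n5,n4
  Y(R5) = 0.04132+0.000j S between n6,n3
  I1: injects 0.00285 A into n1 (from n2)
  I2: injects 0.176 A into n4 (from n6)
  Y(L2) = 0.000-0.004689j S between n2,n5
  Y(R6) = 0.0001230+0.000j S between n2,n3
  Y(R7) = 0.0001351+0.000j S between n3,n1
  Y(R8) = 0.0005525+0.000j S between n2,n5
  Y(R9) = 0.002646+0.000j S between n5,n1
  Y(R10) = 0.01028+0.000j S between n4,n2
  Y(C1) = 0.000+0.02902j S between n2,n6
  Y(R11) = 0.08929+0.000j S between n2,n1
  Y(C2) = 0.000+0.005590j S between n6,n2
  Y(L3) = 0.000-2.643j S between n3,n1
  Y(L4) = 0.000-0.04516j S between n1,n6
  Y(R12) = 0.03236+0.000j S between n1,n2
  I3: injects 0.00128 A into n5 (from n4)
Assemble and solve the 6×6 MNA system:
  V(n1)=-1.549-4.229j  V(n2)=-1.241-4.907j  V(n3)=-1.516-4.235j  V(n4)=0.5217+0.1640j  V(n5)=-0.04860-0.01528j  V(n6)=-5.045-4.869j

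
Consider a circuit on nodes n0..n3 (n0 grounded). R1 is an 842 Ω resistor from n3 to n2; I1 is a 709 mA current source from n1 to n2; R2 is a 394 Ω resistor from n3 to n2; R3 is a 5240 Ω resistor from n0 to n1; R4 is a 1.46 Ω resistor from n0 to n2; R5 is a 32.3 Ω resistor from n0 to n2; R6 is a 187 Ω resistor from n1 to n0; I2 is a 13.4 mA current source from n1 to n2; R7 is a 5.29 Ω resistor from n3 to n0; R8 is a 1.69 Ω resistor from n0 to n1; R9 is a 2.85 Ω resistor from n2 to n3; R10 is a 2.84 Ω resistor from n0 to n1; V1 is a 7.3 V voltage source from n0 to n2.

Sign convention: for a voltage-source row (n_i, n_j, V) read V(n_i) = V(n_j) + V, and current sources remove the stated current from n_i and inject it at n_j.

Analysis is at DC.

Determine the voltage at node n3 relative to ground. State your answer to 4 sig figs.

MNA unknowns: 3 node voltages V₁..V_3 plus 1 source current (V1)
R1: Y=0.001188 on G[3,2]
I1: z[1]−=0.709, z[2]+=0.709
R2: Y=0.002538 on G[3,2]
R3: Y=0.0001908 on G[0,1]
R4: Y=0.6849 on G[0,2]
R5: Y=0.03096 on G[0,2]
R6: Y=0.005348 on G[1,0]
I2: z[1]−=0.0134, z[2]+=0.0134
R7: Y=0.1890 on G[3,0]
R8: Y=0.5917 on G[0,1]
R9: Y=0.3509 on G[2,3]
R10: Y=0.3521 on G[0,1]
V1: row V0−V2=7.3, i_V1 at 0,2
solve → V1=-0.7609, V2=-7.300, V3=-4.762
aux → i_V1=-6.849

-4.762 V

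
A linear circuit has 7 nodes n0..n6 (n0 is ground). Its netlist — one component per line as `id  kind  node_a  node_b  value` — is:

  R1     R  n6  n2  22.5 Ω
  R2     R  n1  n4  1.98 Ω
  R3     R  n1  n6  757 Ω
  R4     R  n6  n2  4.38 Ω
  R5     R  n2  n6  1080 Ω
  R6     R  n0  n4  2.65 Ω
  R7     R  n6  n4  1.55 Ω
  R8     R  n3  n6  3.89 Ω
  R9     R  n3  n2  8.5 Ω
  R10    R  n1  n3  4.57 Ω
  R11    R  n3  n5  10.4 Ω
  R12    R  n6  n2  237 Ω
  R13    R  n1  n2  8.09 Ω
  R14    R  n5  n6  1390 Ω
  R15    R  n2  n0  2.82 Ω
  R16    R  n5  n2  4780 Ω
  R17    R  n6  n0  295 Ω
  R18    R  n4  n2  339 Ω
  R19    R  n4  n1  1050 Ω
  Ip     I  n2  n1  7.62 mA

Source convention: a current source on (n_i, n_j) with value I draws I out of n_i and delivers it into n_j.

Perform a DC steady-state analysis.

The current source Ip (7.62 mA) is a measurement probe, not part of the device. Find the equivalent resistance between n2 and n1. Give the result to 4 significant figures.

MNA unknowns: 6 node voltages V₁..V_6
R1: Y=0.04444 on G[6,2]
R2: Y=0.5051 on G[1,4]
R3: Y=0.001321 on G[1,6]
R4: Y=0.2283 on G[6,2]
R5: Y=0.0009259 on G[2,6]
R6: Y=0.3774 on G[0,4]
R7: Y=0.6452 on G[6,4]
R8: Y=0.2571 on G[3,6]
R9: Y=0.1176 on G[3,2]
R10: Y=0.2188 on G[1,3]
R11: Y=0.09615 on G[3,5]
R12: Y=0.004219 on G[6,2]
R13: Y=0.1236 on G[1,2]
R14: Y=0.0007194 on G[5,6]
R15: Y=0.3546 on G[2,0]
R16: Y=0.0002092 on G[5,2]
R17: Y=0.003390 on G[6,0]
R18: Y=0.002950 on G[4,2]
R19: Y=0.0009524 on G[4,1]
Ip: z[2]−=0.00762, z[1]+=0.00762
solve → V1=0.01242, V2=-0.005509, V3=0.004572, V4=0.005154, V5=0.004535, V6=0.002521

R_eq = 2.352 Ω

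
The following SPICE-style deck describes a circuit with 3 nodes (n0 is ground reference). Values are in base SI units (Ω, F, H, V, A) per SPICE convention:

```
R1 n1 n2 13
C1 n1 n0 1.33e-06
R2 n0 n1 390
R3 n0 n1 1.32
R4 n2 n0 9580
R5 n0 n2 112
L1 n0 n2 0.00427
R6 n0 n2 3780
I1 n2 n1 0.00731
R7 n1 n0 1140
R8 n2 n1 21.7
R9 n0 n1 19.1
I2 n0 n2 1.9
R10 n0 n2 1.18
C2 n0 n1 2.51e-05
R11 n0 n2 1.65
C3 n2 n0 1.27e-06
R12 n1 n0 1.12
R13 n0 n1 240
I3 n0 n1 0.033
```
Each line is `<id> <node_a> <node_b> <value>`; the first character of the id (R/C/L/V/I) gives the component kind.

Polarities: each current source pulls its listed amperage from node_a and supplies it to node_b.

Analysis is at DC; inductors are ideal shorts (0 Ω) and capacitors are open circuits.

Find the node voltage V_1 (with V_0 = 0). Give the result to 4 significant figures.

0.02199 V

MNA unknowns: 2 node voltages V₁..V_2 plus 1 source current (L1)
R1: Y=0.07692 on G[1,2]
C1: Y=0.000 on G[1,0]
R2: Y=0.002564 on G[0,1]
R3: Y=0.7576 on G[0,1]
R4: Y=0.0001044 on G[2,0]
R5: Y=0.008929 on G[0,2]
L1: row V0−V2=0, i_L1 at 0,2
R6: Y=0.0002646 on G[0,2]
I1: z[2]−=0.00731, z[1]+=0.00731
R7: Y=0.0008772 on G[1,0]
R8: Y=0.04608 on G[2,1]
R9: Y=0.05236 on G[0,1]
I2: z[0]−=1.9, z[2]+=1.9
R10: Y=0.8475 on G[0,2]
C2: Y=0.000 on G[0,1]
R11: Y=0.6061 on G[0,2]
C3: Y=0.000 on G[2,0]
R12: Y=0.8929 on G[1,0]
R13: Y=0.004167 on G[0,1]
I3: z[0]−=0.033, z[1]+=0.033
solve → V1=0.02199, V2=0.000
aux → i_L1=-1.895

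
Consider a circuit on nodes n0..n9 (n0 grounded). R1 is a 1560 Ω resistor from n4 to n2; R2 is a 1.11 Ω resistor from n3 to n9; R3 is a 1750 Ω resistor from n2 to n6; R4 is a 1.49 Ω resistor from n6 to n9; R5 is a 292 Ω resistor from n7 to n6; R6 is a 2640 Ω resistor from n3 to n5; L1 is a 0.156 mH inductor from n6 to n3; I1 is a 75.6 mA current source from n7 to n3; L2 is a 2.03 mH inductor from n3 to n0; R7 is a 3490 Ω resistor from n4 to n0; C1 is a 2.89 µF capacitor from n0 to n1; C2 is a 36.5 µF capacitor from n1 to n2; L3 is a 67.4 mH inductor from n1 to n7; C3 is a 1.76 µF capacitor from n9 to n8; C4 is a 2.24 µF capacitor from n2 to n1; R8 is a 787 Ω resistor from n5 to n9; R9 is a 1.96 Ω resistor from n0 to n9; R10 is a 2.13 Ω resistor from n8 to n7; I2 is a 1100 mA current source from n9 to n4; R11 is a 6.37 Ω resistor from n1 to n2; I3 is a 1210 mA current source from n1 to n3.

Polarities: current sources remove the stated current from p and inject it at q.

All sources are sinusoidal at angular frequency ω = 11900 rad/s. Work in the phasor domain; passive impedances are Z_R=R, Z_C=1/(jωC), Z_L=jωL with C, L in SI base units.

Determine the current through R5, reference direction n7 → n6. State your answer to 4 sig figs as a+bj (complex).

Apply KCL at each of the 9 non-ground nodes and solve the resulting linear system.
Node n1: branches {C1, C2, L3, C4, R11, I3} → V_1 = -0.2655+13.46j
Node n2: branches {R1, R3, C2, C4, R11} → V_2 = 0.2197+11.97j
Node n3: branches {R2, R6, L1, I1, L2, I3} → V_3 = 1.206+0.4434j
Node n4: branches {R1, R7, I2} → V_4 = 1186+8.273j
Node n5: branches {R6, R8} → V_5 = 0.4348+0.1874j
Node n6: branches {R3, R4, R5, L1} → V_6 = 0.7426-0.2345j
Node n7: branches {R5, I1, L3, R10} → V_7 = -0.4381+2.875j
Node n8: branches {C3, R10} → V_8 = -0.3138+2.898j
Node n9: branches {R2, R4, C3, R8, R9, I2} → V_9 = 0.2049+0.1111j

-0.004043+0.01065j A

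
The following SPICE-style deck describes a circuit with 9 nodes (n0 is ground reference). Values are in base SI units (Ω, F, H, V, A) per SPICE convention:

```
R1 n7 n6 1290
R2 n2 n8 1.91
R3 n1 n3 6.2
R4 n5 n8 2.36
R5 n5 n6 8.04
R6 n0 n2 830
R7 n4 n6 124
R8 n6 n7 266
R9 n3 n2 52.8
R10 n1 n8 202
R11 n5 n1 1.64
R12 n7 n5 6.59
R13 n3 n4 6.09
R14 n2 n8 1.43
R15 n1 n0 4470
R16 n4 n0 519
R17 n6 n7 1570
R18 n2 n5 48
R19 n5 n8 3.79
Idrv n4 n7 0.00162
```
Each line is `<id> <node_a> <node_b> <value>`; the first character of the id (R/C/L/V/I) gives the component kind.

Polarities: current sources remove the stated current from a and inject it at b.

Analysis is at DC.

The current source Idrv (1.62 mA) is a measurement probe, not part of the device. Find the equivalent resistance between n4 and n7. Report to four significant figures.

R_eq = 18.02 Ω

Element admittances at DC:
  Y(R1) = 0.0007752 S between n7,n6
  Y(R2) = 0.5236 S between n2,n8
  Y(R3) = 0.1613 S between n1,n3
  Y(R4) = 0.4237 S between n5,n8
  Y(R5) = 0.1244 S between n5,n6
  Y(R6) = 0.001205 S between n0,n2
  Y(R7) = 0.008065 S between n4,n6
  Y(R8) = 0.003759 S between n6,n7
  Y(R9) = 0.01894 S between n3,n2
  Y(R10) = 0.004950 S between n1,n8
  Y(R11) = 0.6098 S between n5,n1
  Y(R12) = 0.1517 S between n7,n5
  Y(R13) = 0.1642 S between n3,n4
  Y(R14) = 0.6993 S between n2,n8
  Y(R15) = 0.0002237 S between n1,n0
  Y(R16) = 0.001927 S between n4,n0
  Y(R17) = 0.0006369 S between n6,n7
  Y(R18) = 0.02083 S between n2,n5
  Y(R19) = 0.2639 S between n5,n8
  Idrv: injects 0.00162 A into n7 (from n4)
Assemble and solve the 8×8 MNA system:
  V(n1)=0.009056  V(n2)=0.01071  V(n3)=0.001137  V(n4)=-0.007746  V(n5)=0.01114  V(n6)=0.01042  V(n7)=0.02144  V(n8)=0.01086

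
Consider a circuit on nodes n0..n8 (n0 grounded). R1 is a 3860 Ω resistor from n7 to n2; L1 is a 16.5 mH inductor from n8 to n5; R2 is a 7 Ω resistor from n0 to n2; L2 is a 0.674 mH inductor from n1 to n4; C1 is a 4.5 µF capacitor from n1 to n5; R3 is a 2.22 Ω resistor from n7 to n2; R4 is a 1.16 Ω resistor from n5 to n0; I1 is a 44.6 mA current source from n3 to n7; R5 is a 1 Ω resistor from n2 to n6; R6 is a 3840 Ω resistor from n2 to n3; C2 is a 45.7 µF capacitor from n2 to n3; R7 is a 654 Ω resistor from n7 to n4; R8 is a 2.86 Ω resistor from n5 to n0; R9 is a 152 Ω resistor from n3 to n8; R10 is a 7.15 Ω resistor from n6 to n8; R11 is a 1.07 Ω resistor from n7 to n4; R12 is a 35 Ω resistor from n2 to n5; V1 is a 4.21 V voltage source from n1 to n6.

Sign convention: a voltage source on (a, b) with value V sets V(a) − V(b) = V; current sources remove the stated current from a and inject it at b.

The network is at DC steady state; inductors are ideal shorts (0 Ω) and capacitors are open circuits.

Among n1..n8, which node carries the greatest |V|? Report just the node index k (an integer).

3

MNA unknowns: 8 node voltages V₁..V_8 plus 3 source currents (L1, L2, V1)
R1: Y=0.0002591 on G[7,2]
L1: row V8−V5=0, i_L1 at 8,5
R2: Y=0.1429 on G[0,2]
L2: row V1−V4=0, i_L2 at 1,4
C1: Y=0.000 on G[1,5]
R3: Y=0.4505 on G[7,2]
R4: Y=0.8621 on G[5,0]
I1: z[3]−=0.0446, z[7]+=0.0446
R5: Y=1.000 on G[2,6]
R6: Y=0.0002604 on G[2,3]
C2: Y=0.000 on G[2,3]
R7: Y=0.001529 on G[7,4]
R8: Y=0.3497 on G[5,0]
R9: Y=0.006579 on G[3,8]
R10: Y=0.1399 on G[6,8]
R11: Y=0.9346 on G[7,4]
R12: Y=0.02857 on G[2,5]
V1: row V1−V6=4.21, i_V1 at 1,6
solve → V1=3.806, V2=0.5186, V3=-6.560, V4=3.806, V5=-0.06114, V6=-0.4036, V7=2.770, V8=-0.06114
aux → i_L1=-0.09065, i_L2=0.9701, i_V1=-0.9701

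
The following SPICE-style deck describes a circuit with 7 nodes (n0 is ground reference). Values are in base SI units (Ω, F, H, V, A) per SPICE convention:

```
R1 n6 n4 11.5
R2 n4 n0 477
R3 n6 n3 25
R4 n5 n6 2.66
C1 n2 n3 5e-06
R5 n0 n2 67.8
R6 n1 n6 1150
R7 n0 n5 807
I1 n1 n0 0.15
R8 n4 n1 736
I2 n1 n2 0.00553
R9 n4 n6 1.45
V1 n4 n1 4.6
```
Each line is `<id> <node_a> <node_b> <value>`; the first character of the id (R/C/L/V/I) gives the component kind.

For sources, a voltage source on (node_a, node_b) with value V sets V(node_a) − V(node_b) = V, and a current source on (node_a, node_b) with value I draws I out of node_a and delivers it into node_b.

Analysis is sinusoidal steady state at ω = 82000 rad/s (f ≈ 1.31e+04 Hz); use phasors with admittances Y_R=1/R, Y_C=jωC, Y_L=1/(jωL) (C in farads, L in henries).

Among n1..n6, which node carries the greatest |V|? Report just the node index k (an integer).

1

MNA unknowns: 6 node voltages V₁..V_6 plus 1 source current (V1)
R1: Y=0.08696+0.000j on G[6,4]
R2: Y=0.002096+0.000j on G[4,0]
R3: Y=0.04000+0.000j on G[6,3]
R4: Y=0.3759+0.000j on G[5,6]
C1: Y=0.000+0.4100j on G[2,3]
R5: Y=0.01475+0.000j on G[0,2]
R6: Y=0.0008696+0.000j on G[1,6]
R7: Y=0.001239+0.000j on G[0,5]
I1: z[1]−=0.15, z[0]+=0.15
R8: Y=0.001359+0.000j on G[4,1]
I2: z[1]−=0.00553, z[2]+=0.00553
R9: Y=0.6897+0.000j on G[4,6]
V1: row V4−V1=4.6, i_V1 at 4,1
solve → V1=-15.48+0.2221j, V2=-7.726-0.05022j, V3=-7.728+0.2412j, V4=-10.88+0.2221j, V5=-10.68+0.2220j, V6=-10.72+0.2227j
aux → i_V1=0.1451-5.208e-07j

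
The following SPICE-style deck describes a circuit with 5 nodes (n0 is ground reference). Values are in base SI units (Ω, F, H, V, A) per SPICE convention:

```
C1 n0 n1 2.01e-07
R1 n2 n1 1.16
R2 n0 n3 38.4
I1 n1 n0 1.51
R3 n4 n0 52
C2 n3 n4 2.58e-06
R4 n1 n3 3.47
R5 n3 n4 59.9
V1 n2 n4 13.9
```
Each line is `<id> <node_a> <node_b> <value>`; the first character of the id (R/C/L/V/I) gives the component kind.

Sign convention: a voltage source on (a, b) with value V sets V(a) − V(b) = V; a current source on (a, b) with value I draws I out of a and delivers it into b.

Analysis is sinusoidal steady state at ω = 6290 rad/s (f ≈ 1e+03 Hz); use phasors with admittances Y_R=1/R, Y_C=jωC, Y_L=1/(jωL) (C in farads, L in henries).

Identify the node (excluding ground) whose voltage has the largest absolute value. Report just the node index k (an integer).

Element admittances at ω=6290 rad/s:
  Y(C1) = 0.000+0.001264j S between n0,n1
  Y(R1) = 0.8621+0.000j S between n2,n1
  Y(R2) = 0.02604+0.000j S between n0,n3
  I1: injects 1.51 A into n0 (from n1)
  Y(R3) = 0.01923+0.000j S between n4,n0
  Y(C2) = 0.000+0.01623j S between n3,n4
  Y(R4) = 0.2882+0.000j S between n1,n3
  Y(R5) = 0.01669+0.000j S between n3,n4
  V1: constraint V(n2)−V(n4) = 13.9
Assemble and solve the 5×5 MNA system:
  V(n1)=-28.85+1.161j  V(n2)=-27.62+1.380j  V(n3)=-27.26+0.3816j  V(n4)=-41.52+1.380j
  i(V1)=-1.053-0.1882j

4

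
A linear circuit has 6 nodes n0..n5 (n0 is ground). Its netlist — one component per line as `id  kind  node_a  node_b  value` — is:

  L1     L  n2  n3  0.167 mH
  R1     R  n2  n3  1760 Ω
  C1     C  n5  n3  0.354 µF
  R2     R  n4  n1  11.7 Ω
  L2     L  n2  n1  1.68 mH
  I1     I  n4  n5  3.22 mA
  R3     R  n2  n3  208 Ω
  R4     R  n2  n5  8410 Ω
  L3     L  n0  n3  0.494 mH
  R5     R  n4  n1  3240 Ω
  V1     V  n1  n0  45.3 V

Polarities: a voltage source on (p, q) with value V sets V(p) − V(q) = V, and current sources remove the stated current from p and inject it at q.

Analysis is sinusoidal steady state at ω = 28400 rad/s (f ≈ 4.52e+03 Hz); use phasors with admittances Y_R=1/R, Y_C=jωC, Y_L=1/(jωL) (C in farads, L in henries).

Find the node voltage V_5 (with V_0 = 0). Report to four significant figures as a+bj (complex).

MNA unknowns: 5 node voltages V₁..V_5 plus 1 source current (V1)
L1: Y=0.000-0.2108j on G[2,3]
R1: Y=0.0005682+0.000j on G[2,3]
C1: Y=0.000+0.01005j on G[5,3]
R2: Y=0.08547+0.000j on G[4,1]
L2: Y=0.000-0.02096j on G[2,1]
I1: z[4]−=0.00322, z[5]+=0.00322
R3: Y=0.004808+0.000j on G[2,3]
R4: Y=0.0001189+0.000j on G[2,5]
L3: Y=0.000-0.07128j on G[0,3]
R5: Y=0.0003086+0.000j on G[4,1]
V1: row V1−V0=45.3, i_V1 at 1,0
solve → V1=45.30+0.000j, V2=12.79-0.02798j, V3=9.560+0.05340j, V4=45.26+0.000j, V5=9.563-0.3050j
aux → i_V1=-0.003807+0.6814j

9.563-0.3050j V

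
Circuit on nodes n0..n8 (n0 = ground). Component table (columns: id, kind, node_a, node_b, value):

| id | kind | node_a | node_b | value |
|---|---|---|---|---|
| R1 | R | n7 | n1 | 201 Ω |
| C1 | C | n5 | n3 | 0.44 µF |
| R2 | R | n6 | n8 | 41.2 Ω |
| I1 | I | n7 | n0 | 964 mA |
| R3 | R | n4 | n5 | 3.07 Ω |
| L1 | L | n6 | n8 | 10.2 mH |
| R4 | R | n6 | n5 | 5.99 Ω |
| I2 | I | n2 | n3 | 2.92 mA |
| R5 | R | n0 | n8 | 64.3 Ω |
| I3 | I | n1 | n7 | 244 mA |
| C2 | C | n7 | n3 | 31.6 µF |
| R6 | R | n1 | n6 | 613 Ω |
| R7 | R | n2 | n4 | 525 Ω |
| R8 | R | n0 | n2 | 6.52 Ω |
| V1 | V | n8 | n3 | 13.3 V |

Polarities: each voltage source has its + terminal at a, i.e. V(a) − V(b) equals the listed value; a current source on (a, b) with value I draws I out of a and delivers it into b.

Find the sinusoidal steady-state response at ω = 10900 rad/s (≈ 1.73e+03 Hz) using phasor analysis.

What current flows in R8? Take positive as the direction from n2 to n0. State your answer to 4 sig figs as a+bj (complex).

Apply KCL at each of the 8 non-ground nodes and solve the resulting linear system.
Node n1: branches {R1, I3, R6} → V_1 = -102.0+1.686j
Node n2: branches {I2, R7, R8} → V_2 = -0.6728-0.02744j
Node n3: branches {C1, I2, C2, V1} → V_3 = -68.65+0.2706j
Node n4: branches {R3, R7} → V_4 = -53.31-2.237j
Node n5: branches {C1, R3, R4} → V_5 = -53.62-2.250j
Node n6: branches {R2, L1, R4, R6} → V_6 = -54.15-1.844j
Node n7: branches {R1, I1, I3, C2} → V_7 = -68.67+2.843j
Node n8: branches {R2, L1, R5, V1} → V_8 = -55.35+0.2706j
Source currents: i(V1)=0.8709-0.06632j

-0.1032-0.004209j A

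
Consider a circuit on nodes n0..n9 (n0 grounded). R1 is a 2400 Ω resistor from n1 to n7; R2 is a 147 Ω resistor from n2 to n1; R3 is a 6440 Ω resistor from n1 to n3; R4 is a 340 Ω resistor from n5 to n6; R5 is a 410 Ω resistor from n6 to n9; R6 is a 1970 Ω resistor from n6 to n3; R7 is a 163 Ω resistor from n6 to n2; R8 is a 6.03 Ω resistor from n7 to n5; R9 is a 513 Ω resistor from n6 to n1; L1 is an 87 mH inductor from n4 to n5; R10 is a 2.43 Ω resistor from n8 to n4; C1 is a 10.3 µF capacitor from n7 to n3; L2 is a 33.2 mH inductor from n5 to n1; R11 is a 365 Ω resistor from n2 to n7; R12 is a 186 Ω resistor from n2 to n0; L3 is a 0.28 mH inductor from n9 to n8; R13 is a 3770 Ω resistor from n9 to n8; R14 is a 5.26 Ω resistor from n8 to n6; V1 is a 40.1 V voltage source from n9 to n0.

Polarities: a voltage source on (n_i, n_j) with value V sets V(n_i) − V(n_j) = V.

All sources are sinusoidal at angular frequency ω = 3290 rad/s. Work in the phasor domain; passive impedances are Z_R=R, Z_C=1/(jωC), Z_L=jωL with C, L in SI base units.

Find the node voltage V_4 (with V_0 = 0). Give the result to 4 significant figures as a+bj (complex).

40.08-0.05742j V

MNA unknowns: 9 node voltages V₁..V_9 plus 1 source current (V1)
R1: Y=0.0004167+0.000j on G[1,7]
R2: Y=0.006803+0.000j on G[2,1]
R3: Y=0.0001553+0.000j on G[1,3]
R4: Y=0.002941+0.000j on G[5,6]
R5: Y=0.002439+0.000j on G[6,9]
R6: Y=0.0005076+0.000j on G[6,3]
R7: Y=0.006135+0.000j on G[6,2]
R8: Y=0.1658+0.000j on G[7,5]
R9: Y=0.001949+0.000j on G[6,1]
L1: Y=0.000-0.003494j on G[4,5]
R10: Y=0.4115+0.000j on G[8,4]
C1: Y=0.000+0.03389j on G[7,3]
L2: Y=0.000-0.009155j on G[5,1]
R11: Y=0.002740+0.000j on G[2,7]
R12: Y=0.005376+0.000j on G[2,0]
L3: Y=0.000-1.086j on G[9,8]
R13: Y=0.0002653+0.000j on G[9,8]
R14: Y=0.1901+0.000j on G[8,6]
V1: row V9−V0=40.1, i_V1 at 9,0
solve → V1=30.02-3.373j, V2=25.37-1.421j, V3=32.15-2.138j, V4=40.08-0.05742j, V5=32.22-2.050j, V6=39.42-0.2254j, V7=32.12-2.038j, V8=40.09-0.1241j, V9=40.10+0.000j
aux → i_V1=-0.1364+0.007638j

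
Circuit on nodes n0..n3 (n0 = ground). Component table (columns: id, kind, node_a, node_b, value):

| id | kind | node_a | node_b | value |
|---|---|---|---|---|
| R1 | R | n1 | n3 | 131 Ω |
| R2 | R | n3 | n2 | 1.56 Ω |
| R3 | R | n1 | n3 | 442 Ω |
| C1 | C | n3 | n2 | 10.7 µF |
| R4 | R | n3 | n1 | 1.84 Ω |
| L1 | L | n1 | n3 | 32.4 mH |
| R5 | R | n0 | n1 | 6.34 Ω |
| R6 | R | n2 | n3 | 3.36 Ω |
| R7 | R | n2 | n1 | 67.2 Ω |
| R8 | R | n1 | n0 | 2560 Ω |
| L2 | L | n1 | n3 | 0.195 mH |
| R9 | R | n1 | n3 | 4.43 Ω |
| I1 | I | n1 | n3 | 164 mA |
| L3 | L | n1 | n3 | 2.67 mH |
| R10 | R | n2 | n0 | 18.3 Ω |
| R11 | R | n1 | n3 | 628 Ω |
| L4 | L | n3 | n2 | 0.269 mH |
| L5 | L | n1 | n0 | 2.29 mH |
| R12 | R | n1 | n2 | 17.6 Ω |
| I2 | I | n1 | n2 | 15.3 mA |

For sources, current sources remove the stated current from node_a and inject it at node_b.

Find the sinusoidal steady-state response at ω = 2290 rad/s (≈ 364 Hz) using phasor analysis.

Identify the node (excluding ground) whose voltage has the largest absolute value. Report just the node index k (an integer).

Element admittances at ω=2290 rad/s:
  Y(R1) = 0.007634+0.000j S between n1,n3
  Y(R2) = 0.6410+0.000j S between n3,n2
  Y(R3) = 0.002262+0.000j S between n1,n3
  Y(C1) = 0.000+0.02450j S between n3,n2
  Y(R4) = 0.5435+0.000j S between n3,n1
  Y(L1) = 0.000-0.01348j S between n1,n3
  Y(R5) = 0.1577+0.000j S between n0,n1
  Y(R6) = 0.2976+0.000j S between n2,n3
  Y(R7) = 0.01488+0.000j S between n2,n1
  Y(R8) = 0.0003906+0.000j S between n1,n0
  Y(L2) = 0.000-2.239j S between n1,n3
  Y(R9) = 0.2257+0.000j S between n1,n3
  I1: injects 0.164 A into n3 (from n1)
  Y(L3) = 0.000-0.1636j S between n1,n3
  Y(R10) = 0.05464+0.000j S between n2,n0
  Y(R11) = 0.001592+0.000j S between n1,n3
  Y(L4) = 0.000-1.623j S between n3,n2
  Y(L5) = 0.000-0.1907j S between n1,n0
  Y(R12) = 0.05682+0.000j S between n1,n2
  I2: injects 0.0153 A into n2 (from n1)
Assemble and solve the 3×3 MNA system:
  V(n1)=0.004259-0.01359j  V(n2)=0.03508+0.05417j  V(n3)=0.02840+0.05111j

2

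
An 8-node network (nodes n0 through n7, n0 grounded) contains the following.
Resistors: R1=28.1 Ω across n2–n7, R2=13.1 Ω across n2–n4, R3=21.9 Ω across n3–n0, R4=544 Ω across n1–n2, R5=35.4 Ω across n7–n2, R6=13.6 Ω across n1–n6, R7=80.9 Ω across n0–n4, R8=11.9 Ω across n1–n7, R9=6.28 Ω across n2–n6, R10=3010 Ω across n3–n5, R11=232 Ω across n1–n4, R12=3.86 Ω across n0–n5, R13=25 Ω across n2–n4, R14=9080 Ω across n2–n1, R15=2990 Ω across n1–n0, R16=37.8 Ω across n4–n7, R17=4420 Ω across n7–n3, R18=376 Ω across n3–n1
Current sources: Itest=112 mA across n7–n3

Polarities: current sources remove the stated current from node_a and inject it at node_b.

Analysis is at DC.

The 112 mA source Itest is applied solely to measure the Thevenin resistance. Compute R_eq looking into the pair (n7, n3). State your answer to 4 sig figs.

R_eq = 86.23 Ω

MNA unknowns: 7 node voltages V₁..V_7
R1: Y=0.03559 on G[2,7]
R2: Y=0.07634 on G[2,4]
R3: Y=0.04566 on G[3,0]
R4: Y=0.001838 on G[1,2]
R5: Y=0.02825 on G[7,2]
R6: Y=0.07353 on G[1,6]
R7: Y=0.01236 on G[0,4]
R8: Y=0.08403 on G[1,7]
R9: Y=0.1592 on G[2,6]
R10: Y=0.0003322 on G[3,5]
R11: Y=0.004310 on G[1,4]
R12: Y=0.2591 on G[0,5]
R13: Y=0.04000 on G[2,4]
R14: Y=0.0001101 on G[2,1]
R15: Y=0.0003344 on G[1,0]
R16: Y=0.02646 on G[4,7]
R17: Y=0.0002262 on G[7,3]
R18: Y=0.002660 on G[3,1]
Itest: z[7]−=0.112, z[3]+=0.112
solve → V1=-7.334, V2=-7.149, V3=1.856, V4=-6.708, V5=0.002377, V6=-7.208, V7=-7.801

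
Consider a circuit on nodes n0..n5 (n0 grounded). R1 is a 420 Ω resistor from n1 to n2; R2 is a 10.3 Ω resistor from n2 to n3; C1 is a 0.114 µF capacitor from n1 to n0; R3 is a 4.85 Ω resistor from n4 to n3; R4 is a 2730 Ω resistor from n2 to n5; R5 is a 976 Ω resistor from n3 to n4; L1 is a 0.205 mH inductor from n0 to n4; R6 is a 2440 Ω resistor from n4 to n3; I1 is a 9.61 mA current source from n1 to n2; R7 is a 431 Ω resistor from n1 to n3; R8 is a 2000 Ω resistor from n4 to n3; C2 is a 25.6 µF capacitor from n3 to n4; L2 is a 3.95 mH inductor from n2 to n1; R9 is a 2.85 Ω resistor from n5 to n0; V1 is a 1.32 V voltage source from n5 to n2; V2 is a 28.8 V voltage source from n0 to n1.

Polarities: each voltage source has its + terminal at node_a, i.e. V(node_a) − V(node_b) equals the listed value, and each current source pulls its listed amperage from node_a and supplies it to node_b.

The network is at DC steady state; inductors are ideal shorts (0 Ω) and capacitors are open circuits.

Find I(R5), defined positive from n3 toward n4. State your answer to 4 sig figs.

Apply KCL at each of the 5 non-ground nodes and solve the resulting linear system.
Node n1: branches {R1, C1, I1, R7, L2, V2} → V_1 = -28.80
Node n2: branches {R1, R2, R4, I1, L2, V1} → V_2 = -28.80
Node n3: branches {R2, R3, R5, R6, R7, R8, C2} → V_3 = -9.310
Node n4: branches {R3, R5, L1, R6, R8, C2} → V_4 = 0.000
Node n5: branches {R4, R9, V1} → V_5 = -27.48
Source currents: i(L1)=1.937, i(L2)=11.54, i(V1)=9.642, i(V2)=-11.58

-0.009538 A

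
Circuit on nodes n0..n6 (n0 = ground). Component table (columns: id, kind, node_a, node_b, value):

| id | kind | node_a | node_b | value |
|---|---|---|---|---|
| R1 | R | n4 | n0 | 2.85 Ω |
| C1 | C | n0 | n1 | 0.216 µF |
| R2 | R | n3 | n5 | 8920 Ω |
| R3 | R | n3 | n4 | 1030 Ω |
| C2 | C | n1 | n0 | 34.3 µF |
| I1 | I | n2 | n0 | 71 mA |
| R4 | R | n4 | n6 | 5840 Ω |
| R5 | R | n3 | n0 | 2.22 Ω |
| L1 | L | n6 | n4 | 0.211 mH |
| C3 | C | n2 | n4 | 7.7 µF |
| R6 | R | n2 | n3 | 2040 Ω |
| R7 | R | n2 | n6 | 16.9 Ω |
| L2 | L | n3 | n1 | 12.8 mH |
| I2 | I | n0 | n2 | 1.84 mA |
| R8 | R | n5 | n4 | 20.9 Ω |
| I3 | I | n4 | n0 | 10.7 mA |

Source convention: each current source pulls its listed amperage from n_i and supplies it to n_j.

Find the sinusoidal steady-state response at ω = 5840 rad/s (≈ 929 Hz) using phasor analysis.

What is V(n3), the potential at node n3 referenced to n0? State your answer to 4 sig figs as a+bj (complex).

-0.001660+0.0005332j V

Element admittances at ω=5840 rad/s:
  Y(R1) = 0.3509+0.000j S between n4,n0
  Y(C1) = 0.000+0.001261j S between n0,n1
  Y(R2) = 0.0001121+0.000j S between n3,n5
  Y(R3) = 0.0009709+0.000j S between n3,n4
  Y(C2) = 0.000+0.2003j S between n1,n0
  I1: injects 0.071 A into n0 (from n2)
  Y(R4) = 0.0001712+0.000j S between n4,n6
  Y(R5) = 0.4505+0.000j S between n3,n0
  Y(L1) = 0.000-0.8115j S between n6,n4
  Y(C3) = 0.000+0.04497j S between n2,n4
  Y(R6) = 0.0004902+0.000j S between n2,n3
  Y(R7) = 0.05917+0.000j S between n2,n6
  Y(L2) = 0.000-0.01338j S between n3,n1
  I2: injects 0.00184 A into n2 (from n0)
  Y(R8) = 0.04785+0.000j S between n5,n4
  I3: injects 0.0107 A into n0 (from n4)
Assemble and solve the 6×6 MNA system:
  V(n1)=0.0001180-3.790e-05j  V(n2)=-1.017+0.5418j  V(n3)=-0.001660+0.0005332j  V(n4)=-0.2255-0.0007522j  V(n5)=-0.2250-0.0007492j  V(n6)=-0.2690-0.05529j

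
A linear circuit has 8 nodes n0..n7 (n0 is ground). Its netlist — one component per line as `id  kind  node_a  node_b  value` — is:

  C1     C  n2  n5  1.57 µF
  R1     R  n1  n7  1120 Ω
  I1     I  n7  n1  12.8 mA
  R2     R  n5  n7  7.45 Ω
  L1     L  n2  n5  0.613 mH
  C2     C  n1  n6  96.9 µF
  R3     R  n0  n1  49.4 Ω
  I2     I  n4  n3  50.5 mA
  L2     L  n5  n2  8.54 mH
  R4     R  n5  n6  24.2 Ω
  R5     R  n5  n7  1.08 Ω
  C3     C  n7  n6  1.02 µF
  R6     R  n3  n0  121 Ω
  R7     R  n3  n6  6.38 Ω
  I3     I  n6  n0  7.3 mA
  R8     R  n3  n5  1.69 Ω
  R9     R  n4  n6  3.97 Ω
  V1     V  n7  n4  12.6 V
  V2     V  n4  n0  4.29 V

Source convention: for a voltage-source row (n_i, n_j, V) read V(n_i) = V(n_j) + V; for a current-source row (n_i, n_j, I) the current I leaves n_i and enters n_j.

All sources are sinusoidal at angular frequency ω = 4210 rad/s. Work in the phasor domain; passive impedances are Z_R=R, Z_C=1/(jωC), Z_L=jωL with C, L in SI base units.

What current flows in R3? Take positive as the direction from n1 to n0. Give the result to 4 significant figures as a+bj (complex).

Element admittances at ω=4210 rad/s:
  Y(C1) = 0.000+0.006610j S between n2,n5
  Y(R1) = 0.0008929+0.000j S between n1,n7
  I1: injects 0.0128 A into n1 (from n7)
  Y(R2) = 0.1342+0.000j S between n5,n7
  Y(L1) = 0.000-0.3875j S between n2,n5
  Y(C2) = 0.000+0.4079j S between n1,n6
  Y(R3) = 0.02024+0.000j S between n0,n1
  I2: injects 0.0505 A into n3 (from n4)
  Y(L2) = 0.000-0.02781j S between n5,n2
  Y(R4) = 0.04132+0.000j S between n5,n6
  Y(R5) = 0.9259+0.000j S between n5,n7
  Y(C3) = 0.000+0.004294j S between n7,n6
  Y(R6) = 0.008264+0.000j S between n3,n0
  Y(R7) = 0.1567+0.000j S between n3,n6
  I3: injects 0.0073 A into n0 (from n6)
  Y(R8) = 0.5917+0.000j S between n3,n5
  Y(R9) = 0.2519+0.000j S between n4,n6
  V1: constraint V(n7)−V(n4) = 12.6
  V2: constraint V(n4)−V(n0) = 4.29
Assemble and solve the 9×9 MNA system:
  V(n1)=8.381+0.4348j  V(n2)=15.70+0.009174j  V(n3)=14.09+0.02144j  V(n4)=4.290+0.000j  V(n5)=15.70+0.009174j  V(n6)=8.403+0.06888j  V(n7)=16.89+0.000j
  i(V1)=-1.279-0.02633j  i(V2)=-0.2934-0.008978j

0.1697+0.008801j A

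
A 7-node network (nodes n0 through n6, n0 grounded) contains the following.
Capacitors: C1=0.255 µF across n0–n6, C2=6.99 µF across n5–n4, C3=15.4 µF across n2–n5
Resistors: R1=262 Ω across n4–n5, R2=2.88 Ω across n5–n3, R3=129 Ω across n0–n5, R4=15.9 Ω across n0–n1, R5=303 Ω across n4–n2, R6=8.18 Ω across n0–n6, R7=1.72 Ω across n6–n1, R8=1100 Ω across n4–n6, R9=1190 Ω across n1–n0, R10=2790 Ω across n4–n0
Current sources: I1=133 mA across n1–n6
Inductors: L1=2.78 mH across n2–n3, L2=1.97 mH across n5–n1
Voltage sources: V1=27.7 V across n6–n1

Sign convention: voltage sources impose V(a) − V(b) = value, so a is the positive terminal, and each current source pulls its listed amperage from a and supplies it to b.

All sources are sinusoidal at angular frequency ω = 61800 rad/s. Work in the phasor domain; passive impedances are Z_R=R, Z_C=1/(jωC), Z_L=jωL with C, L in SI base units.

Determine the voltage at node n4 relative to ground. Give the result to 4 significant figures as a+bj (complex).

MNA unknowns: 6 node voltages V₁..V_6 plus 1 source current (V1)
C1: Y=0.000+0.01576j on G[0,6]
R1: Y=0.003817+0.000j on G[4,5]
R2: Y=0.3472+0.000j on G[5,3]
C2: Y=0.000+0.4320j on G[5,4]
I1: z[1]−=0.133, z[6]+=0.133
R3: Y=0.007752+0.000j on G[0,5]
R4: Y=0.06289+0.000j on G[0,1]
R5: Y=0.003300+0.000j on G[4,2]
R6: Y=0.1222+0.000j on G[0,6]
R7: Y=0.5814+0.000j on G[6,1]
C3: Y=0.000+0.9517j on G[2,5]
R8: Y=0.0009091+0.000j on G[4,6]
L1: Y=0.000-0.005821j on G[2,3]
R9: Y=0.0008403+0.000j on G[1,0]
R10: Y=0.0003584+0.000j on G[4,0]
L2: Y=0.000-0.008214j on G[5,1]
V1: row V6−V1=27.7, i_V1 at 6,1
solve → V1=-17.95-1.210j, V2=-8.146+8.817j, V3=-8.146+8.817j, V4=-8.173+8.772j, V5=-8.146+8.817j, V6=9.745-1.210j
aux → i_V1=-17.20+0.003443j

-8.173+8.772j V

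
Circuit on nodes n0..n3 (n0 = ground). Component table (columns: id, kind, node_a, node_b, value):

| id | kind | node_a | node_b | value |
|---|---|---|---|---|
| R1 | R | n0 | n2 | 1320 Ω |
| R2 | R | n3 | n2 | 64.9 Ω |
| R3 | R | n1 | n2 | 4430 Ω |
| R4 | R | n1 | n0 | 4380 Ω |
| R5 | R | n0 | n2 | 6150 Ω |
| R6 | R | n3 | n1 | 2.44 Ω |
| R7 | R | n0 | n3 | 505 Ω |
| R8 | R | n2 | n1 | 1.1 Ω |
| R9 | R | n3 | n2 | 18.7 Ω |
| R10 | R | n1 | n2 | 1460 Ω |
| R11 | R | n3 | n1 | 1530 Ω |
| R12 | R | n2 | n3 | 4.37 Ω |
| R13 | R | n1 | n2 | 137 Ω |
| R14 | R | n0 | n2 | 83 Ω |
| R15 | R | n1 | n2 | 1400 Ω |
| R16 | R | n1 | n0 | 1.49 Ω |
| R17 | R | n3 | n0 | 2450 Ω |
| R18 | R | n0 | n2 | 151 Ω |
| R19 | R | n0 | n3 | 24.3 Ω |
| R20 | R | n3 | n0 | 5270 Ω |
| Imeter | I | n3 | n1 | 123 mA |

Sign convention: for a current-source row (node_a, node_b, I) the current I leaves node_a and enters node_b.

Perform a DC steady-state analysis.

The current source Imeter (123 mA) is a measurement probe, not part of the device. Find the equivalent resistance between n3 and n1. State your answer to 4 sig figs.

R_eq = 1.477 Ω

Element admittances at DC:
  Y(R1) = 0.0007576 S between n0,n2
  Y(R2) = 0.01541 S between n3,n2
  Y(R3) = 0.0002257 S between n1,n2
  Y(R4) = 0.0002283 S between n1,n0
  Y(R5) = 0.0001626 S between n0,n2
  Y(R6) = 0.4098 S between n3,n1
  Y(R7) = 0.001980 S between n0,n3
  Y(R8) = 0.9091 S between n2,n1
  Y(R9) = 0.05348 S between n3,n2
  Y(R10) = 0.0006849 S between n1,n2
  Y(R11) = 0.0006536 S between n3,n1
  Y(R12) = 0.2288 S between n2,n3
  Y(R13) = 0.007299 S between n1,n2
  Y(R14) = 0.01205 S between n0,n2
  Y(R15) = 0.0007143 S between n1,n2
  Y(R16) = 0.6711 S between n1,n0
  Y(R17) = 0.0004082 S between n3,n0
  Y(R18) = 0.006623 S between n0,n2
  Y(R19) = 0.04115 S between n0,n3
  Y(R20) = 0.0001898 S between n3,n0
  Imeter: injects 0.123 A into n1 (from n3)
Assemble and solve the 3×3 MNA system:
  V(n1)=0.01199  V(n2)=-0.03199  V(n3)=-0.1697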